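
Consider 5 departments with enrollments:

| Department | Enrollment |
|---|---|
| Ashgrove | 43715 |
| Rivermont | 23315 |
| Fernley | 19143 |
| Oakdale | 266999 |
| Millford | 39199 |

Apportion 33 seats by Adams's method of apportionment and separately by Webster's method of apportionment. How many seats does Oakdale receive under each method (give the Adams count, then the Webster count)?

Adams: Ashgrove 4, Rivermont 2, Fernley 2, Oakdale 21, Millford 4.
Webster: Ashgrove 4, Rivermont 2, Fernley 2, Oakdale 22, Millford 3.
Oakdale gets 21 under Adams and 22 under Webster.

21 and 22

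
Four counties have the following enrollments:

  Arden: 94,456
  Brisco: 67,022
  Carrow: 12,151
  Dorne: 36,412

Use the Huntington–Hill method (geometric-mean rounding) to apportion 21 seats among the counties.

With divisor 10149: modified quotas Arden 9.307, Brisco 6.604, Carrow 1.197, Dorne 3.588.
Geometric-mean thresholds: Arden √(9·10)=9.487, Brisco √(6·7)=6.481, Carrow √(1·2)=1.414, Dorne √(3·4)=3.464.
Each quota rounded against its threshold gives Arden 9, Brisco 7, Carrow 1, Dorne 4 (total 21).

Arden=9, Brisco=7, Carrow=1, Dorne=4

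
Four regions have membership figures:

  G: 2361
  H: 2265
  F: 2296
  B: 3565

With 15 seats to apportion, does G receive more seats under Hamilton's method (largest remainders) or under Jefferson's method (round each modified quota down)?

Hamilton

Hamilton: G 4, H 3, F 3, B 5.
Jefferson: G 3, H 3, F 3, B 6.
G gets 4 under Hamilton and 3 under Jefferson.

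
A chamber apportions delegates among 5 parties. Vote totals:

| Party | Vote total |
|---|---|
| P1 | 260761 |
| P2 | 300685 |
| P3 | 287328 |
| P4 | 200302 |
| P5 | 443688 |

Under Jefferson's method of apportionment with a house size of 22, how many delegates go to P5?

7

Standard divisor 1492764/22 ≈ 67852.909; standard quotas: P1 3.843, P2 4.431, P3 4.235, P4 2.952, P5 6.539.
Rounding down gives 3, 4, 4, 2, 6 = 19 seats, so the divisor must be adjusted.
With modified divisor 61800: modified quotas P1 4.219, P2 4.865, P3 4.649, P4 3.241, P5 7.179.
Rounding down: P1 4, P2 4, P3 4, P4 3, P5 7 (total 22).
P5 receives 7.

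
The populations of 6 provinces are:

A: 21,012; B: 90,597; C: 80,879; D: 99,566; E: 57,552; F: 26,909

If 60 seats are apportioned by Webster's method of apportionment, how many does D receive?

16

Standard divisor 376515/60 ≈ 6275.25; standard quotas: A 3.348, B 14.437, C 12.889, D 15.866, E 9.171, F 4.288.
Rounding to the nearest integer gives 3, 14, 13, 16, 9, 4 = 59 seats, so the divisor must be adjusted.
With modified divisor 6200: modified quotas A 3.389, B 14.612, C 13.045, D 16.059, E 9.283, F 4.340.
Rounding to the nearest integer: A 3, B 15, C 13, D 16, E 9, F 4 (total 60).
D receives 16.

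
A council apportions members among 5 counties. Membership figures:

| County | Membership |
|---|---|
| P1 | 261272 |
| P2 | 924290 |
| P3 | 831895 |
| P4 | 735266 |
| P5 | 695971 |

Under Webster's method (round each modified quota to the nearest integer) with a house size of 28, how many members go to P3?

7

Standard divisor 3448694/28 ≈ 123167.643; standard quotas: P1 2.121, P2 7.504, P3 6.754, P4 5.970, P5 5.651.
Rounding to the nearest integer gives 2, 8, 7, 6, 6 = 29 seats, so the divisor must be adjusted.
With modified divisor 124900: modified quotas P1 2.092, P2 7.400, P3 6.660, P4 5.887, P5 5.572.
Rounding to the nearest integer: P1 2, P2 7, P3 7, P4 6, P5 6 (total 28).
P3 receives 7.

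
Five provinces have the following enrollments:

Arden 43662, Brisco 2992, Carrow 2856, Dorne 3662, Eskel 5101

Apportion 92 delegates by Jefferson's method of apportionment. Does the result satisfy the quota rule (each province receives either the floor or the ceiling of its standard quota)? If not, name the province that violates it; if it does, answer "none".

Arden

Standard quotas: Arden 68.933, Brisco 4.724, Carrow 4.509, Dorne 5.781, Eskel 8.053.
Jefferson allocation: Arden 71, Brisco 4, Carrow 4, Dorne 5, Eskel 8.
Arden has quota 68.933 (lower 68, upper 69) but receives 71 — outside the quota interval.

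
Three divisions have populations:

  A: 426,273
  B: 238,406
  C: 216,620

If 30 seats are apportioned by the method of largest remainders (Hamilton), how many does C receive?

Total 881299; standard divisor 881299/30 ≈ 29376.633.
Standard quotas: A 14.5106, B 8.1155, C 7.3739.
Lower quotas: A 14, B 8, C 7 (sum 29, leaving 1 seat).
Remainders in descending order: A 0.5106, C 0.3739, B 0.1155.
Largest remainder: A receives the extra seat.
C receives 7.

7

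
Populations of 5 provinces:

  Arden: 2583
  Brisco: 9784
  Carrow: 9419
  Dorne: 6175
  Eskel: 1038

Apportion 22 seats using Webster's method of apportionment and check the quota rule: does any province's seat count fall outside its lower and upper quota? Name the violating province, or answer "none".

Standard quotas: Arden 1.960, Brisco 7.423, Carrow 7.146, Dorne 4.685, Eskel 0.787.
Webster allocation: Arden 2, Brisco 7, Carrow 7, Dorne 5, Eskel 1.
Every allocation lies between the lower and upper quota.

none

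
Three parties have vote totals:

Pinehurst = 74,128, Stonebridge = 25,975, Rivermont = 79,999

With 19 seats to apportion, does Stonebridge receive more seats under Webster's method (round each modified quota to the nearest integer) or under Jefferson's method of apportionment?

Webster: Pinehurst 8, Stonebridge 3, Rivermont 8.
Jefferson: Pinehurst 8, Stonebridge 2, Rivermont 9.
Stonebridge gets 3 under Webster and 2 under Jefferson.

Webster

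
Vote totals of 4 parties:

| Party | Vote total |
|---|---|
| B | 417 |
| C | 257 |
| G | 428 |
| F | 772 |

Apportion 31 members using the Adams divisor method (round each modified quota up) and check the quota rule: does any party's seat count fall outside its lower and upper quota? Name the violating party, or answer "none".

Standard quotas: B 6.898, C 4.251, G 7.080, F 12.771.
Adams allocation: B 7, C 4, G 7, F 13.
Every allocation lies between the lower and upper quota.

none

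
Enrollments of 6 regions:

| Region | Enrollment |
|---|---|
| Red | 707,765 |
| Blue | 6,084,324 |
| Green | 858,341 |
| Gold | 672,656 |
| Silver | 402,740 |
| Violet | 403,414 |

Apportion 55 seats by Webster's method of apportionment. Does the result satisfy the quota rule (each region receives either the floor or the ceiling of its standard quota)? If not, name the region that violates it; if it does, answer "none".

Blue

Standard quotas: Red 4.264, Blue 36.656, Green 5.171, Gold 4.052, Silver 2.426, Violet 2.430.
Webster allocation: Red 4, Blue 38, Green 5, Gold 4, Silver 2, Violet 2.
Blue has quota 36.656 (lower 36, upper 37) but receives 38 — outside the quota interval.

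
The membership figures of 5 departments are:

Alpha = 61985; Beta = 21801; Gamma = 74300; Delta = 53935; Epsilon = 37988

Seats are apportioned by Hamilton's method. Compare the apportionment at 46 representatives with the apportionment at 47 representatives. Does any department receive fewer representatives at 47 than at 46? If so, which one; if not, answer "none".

none

At 46 seats: Alpha 11, Beta 4, Gamma 14, Delta 10, Epsilon 7.
At 47 seats: Alpha 12, Beta 4, Gamma 14, Delta 10, Epsilon 7.
No department's allocation decreased.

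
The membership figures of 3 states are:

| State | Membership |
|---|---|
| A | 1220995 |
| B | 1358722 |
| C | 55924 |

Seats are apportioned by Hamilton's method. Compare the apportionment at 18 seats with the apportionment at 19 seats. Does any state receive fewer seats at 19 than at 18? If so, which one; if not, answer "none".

At 18 seats: A 8, B 9, C 1.
At 19 seats: A 9, B 10, C 0.
C drops from 1 to 0.

C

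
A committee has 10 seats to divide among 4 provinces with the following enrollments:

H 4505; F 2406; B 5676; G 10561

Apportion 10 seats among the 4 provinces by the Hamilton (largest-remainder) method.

Standard divisor: 23148 ÷ 10 ≈ 2314.8.
Standard quotas: H 1.9462, F 1.0394, B 2.4520, G 4.5624.
Lower quotas: H 1, F 1, B 2, G 4 (sum 8, leaving 2 seats).
Remainders in descending order: H 0.9462, G 0.5624, B 0.4520, F 0.0394.
The surplus seats go to H, G.

H=2, F=1, B=2, G=5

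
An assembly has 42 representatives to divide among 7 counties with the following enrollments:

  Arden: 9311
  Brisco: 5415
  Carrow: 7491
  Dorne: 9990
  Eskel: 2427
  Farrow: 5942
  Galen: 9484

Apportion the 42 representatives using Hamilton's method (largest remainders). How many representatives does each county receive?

The standard divisor is 50060/42 ≈ 1191.905.
Standard quotas: Arden 7.8119, Brisco 4.5431, Carrow 6.2849, Dorne 8.3815, Eskel 2.0362, Farrow 4.9853, Galen 7.9570.
Lower quotas: Arden 7, Brisco 4, Carrow 6, Dorne 8, Eskel 2, Farrow 4, Galen 7 (sum 38, leaving 4 seats).
Remainders in descending order: Farrow 0.9853, Galen 0.9570, Arden 0.8119, Brisco 0.5431, Dorne 0.3815, Carrow 0.2849, Eskel 0.0362.
Largest remainders: Farrow, Galen, Arden, Brisco receive the extra seats.

Arden=8, Brisco=5, Carrow=6, Dorne=8, Eskel=2, Farrow=5, Galen=8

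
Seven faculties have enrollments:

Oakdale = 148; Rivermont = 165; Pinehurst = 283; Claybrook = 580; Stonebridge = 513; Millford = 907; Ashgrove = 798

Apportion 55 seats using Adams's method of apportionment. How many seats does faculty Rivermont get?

Standard divisor 3394/55 ≈ 61.709; standard quotas: Oakdale 2.398, Rivermont 2.674, Pinehurst 4.586, Claybrook 9.399, Stonebridge 8.313, Millford 14.698, Ashgrove 12.932.
Rounding up gives 3, 3, 5, 10, 9, 15, 13 = 58 seats, so the divisor must be adjusted.
With modified divisor 66: modified quotas Oakdale 2.242, Rivermont 2.500, Pinehurst 4.288, Claybrook 8.788, Stonebridge 7.773, Millford 13.742, Ashgrove 12.091.
Rounding up: Oakdale 3, Rivermont 3, Pinehurst 5, Claybrook 9, Stonebridge 8, Millford 14, Ashgrove 13 (total 55).
Rivermont receives 3.

3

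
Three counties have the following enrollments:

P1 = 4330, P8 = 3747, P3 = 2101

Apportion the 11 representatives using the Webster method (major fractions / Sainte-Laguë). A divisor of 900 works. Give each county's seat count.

With modified divisor 900: modified quotas P1 4.811, P8 4.163, P3 2.334.
Rounding to the nearest integer: P1 5, P8 4, P3 2 (total 11).

P1 5; P8 4; P3 2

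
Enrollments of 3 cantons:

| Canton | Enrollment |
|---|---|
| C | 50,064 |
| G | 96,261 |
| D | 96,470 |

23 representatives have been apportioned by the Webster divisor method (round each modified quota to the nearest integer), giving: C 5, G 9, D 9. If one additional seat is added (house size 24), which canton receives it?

D

Priority for the next seat is population ÷ (current seats + 0.5).
Priorities: C 9102.545, G 10132.737, D 10154.737.
Highest priority: D.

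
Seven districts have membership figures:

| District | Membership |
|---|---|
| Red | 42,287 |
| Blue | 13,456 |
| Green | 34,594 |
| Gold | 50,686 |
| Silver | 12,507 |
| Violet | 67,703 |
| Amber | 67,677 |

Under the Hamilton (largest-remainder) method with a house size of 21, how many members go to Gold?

Total 288910; standard divisor 288910/21 ≈ 13757.619.
Standard quotas: Red 3.0737, Blue 0.9781, Green 2.5145, Gold 3.6842, Silver 0.9091, Violet 4.9211, Amber 4.9192.
Lower quotas: Red 3, Blue 0, Green 2, Gold 3, Silver 0, Violet 4, Amber 4 (sum 16, leaving 5 seats).
Remainders in descending order: Blue 0.9781, Violet 0.9211, Amber 0.9192, Silver 0.9091, Gold 0.6842, Green 0.5145, Red 0.0737.
The surplus seats go to Blue, Violet, Amber, Silver, Gold.
Gold receives 4.

4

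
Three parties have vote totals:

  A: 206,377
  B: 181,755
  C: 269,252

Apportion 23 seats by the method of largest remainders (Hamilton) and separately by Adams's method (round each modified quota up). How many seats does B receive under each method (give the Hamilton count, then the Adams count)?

6 and 7

Hamilton: A 7, B 6, C 10.
Adams: A 7, B 7, C 9.
B gets 6 under Hamilton and 7 under Adams.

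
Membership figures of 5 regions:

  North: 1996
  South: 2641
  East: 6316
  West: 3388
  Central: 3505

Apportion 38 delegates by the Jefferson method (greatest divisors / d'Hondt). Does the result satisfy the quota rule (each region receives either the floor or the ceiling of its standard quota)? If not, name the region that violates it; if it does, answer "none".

Standard quotas: North 4.250, South 5.624, East 13.449, West 7.214, Central 7.463.
Jefferson allocation: North 4, South 6, East 14, West 7, Central 7.
Every allocation lies between the lower and upper quota.

none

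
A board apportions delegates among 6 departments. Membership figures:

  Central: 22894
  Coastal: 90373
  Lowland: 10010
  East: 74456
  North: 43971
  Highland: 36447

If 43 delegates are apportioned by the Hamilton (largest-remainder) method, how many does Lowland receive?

2

The standard divisor is 278151/43 ≈ 6468.628.
Standard quotas: Central 3.5392, Coastal 13.9710, Lowland 1.5475, East 11.5103, North 6.7976, Highland 5.6344.
Lower quotas: Central 3, Coastal 13, Lowland 1, East 11, North 6, Highland 5 (sum 39, leaving 4 seats).
Remainders in descending order: Coastal 0.9710, North 0.7976, Highland 0.6344, Lowland 0.5475, Central 0.5392, East 0.5103.
Largest remainders: Coastal, North, Highland, Lowland receive the extra seats.
Lowland receives 2.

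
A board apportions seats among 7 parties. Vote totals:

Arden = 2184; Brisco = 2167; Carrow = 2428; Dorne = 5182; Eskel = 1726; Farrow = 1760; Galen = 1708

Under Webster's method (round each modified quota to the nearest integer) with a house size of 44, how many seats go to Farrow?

Standard divisor 17155/44 ≈ 389.886; standard quotas: Arden 5.602, Brisco 5.558, Carrow 6.227, Dorne 13.291, Eskel 4.427, Farrow 4.514, Galen 4.381.
Rounding to the nearest integer gives Arden 6, Brisco 6, Carrow 6, Dorne 13, Eskel 4, Farrow 5, Galen 4 — total 44, matching the house size, so no adjustment is needed.
Farrow receives 5.

5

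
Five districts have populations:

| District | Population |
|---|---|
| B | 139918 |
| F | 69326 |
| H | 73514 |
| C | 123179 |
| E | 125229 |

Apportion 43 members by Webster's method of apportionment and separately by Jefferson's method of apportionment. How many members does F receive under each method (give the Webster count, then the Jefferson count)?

6 and 5

Webster: B 11, F 6, H 6, C 10, E 10.
Jefferson: B 12, F 5, H 6, C 10, E 10.
F gets 6 under Webster and 5 under Jefferson.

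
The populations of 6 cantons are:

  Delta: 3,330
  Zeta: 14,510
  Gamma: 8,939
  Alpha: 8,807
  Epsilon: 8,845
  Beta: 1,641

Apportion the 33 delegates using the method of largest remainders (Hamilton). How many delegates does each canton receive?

Total 46072; standard divisor 46072/33 ≈ 1396.121.
Standard quotas: Delta 2.3852, Zeta 10.3931, Gamma 6.4027, Alpha 6.3082, Epsilon 6.3354, Beta 1.1754.
Lower quotas: Delta 2, Zeta 10, Gamma 6, Alpha 6, Epsilon 6, Beta 1 (sum 31, leaving 2 seats).
Remainders in descending order: Gamma 0.4027, Zeta 0.3931, Delta 0.3852, Epsilon 0.3354, Alpha 0.3082, Beta 0.1754.
Largest remainders: Gamma, Zeta receive the extra seats.

Delta=2, Zeta=11, Gamma=7, Alpha=6, Epsilon=6, Beta=1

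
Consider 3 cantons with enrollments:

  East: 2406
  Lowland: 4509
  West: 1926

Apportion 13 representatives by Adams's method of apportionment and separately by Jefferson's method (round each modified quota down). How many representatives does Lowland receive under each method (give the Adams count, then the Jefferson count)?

6 and 7

Adams: East 4, Lowland 6, West 3.
Jefferson: East 3, Lowland 7, West 3.
Lowland gets 6 under Adams and 7 under Jefferson.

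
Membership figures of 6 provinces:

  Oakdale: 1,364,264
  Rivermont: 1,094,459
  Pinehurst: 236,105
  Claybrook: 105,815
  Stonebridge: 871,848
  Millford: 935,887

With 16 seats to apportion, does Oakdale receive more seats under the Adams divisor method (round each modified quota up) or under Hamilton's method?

Adams: Oakdale 4, Rivermont 4, Pinehurst 1, Claybrook 1, Stonebridge 3, Millford 3.
Hamilton: Oakdale 5, Rivermont 4, Pinehurst 1, Claybrook 0, Stonebridge 3, Millford 3.
Oakdale gets 4 under Adams and 5 under Hamilton.

Hamilton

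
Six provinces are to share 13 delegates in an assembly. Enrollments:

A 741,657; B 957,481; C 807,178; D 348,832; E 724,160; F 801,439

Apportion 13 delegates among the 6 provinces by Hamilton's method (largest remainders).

The standard divisor is 4380747/13 ≈ 336980.538.
Standard quotas: A 2.2009, B 2.8414, C 2.3953, D 1.0352, E 2.1490, F 2.3783.
Lower quotas: A 2, B 2, C 2, D 1, E 2, F 2 (sum 11, leaving 2 seats).
Remainders in descending order: B 0.8414, C 0.3953, F 0.3783, A 0.2009, E 0.1490, D 0.0352.
Largest remainders: B, C receive the extra seats.

A 2, B 3, C 3, D 1, E 2, F 2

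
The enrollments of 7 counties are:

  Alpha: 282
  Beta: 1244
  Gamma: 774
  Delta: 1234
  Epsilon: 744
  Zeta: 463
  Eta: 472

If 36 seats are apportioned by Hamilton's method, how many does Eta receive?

3

Total 5213; standard divisor 5213/36 ≈ 144.806.
Standard quotas: Alpha 1.947, Beta 8.591, Gamma 5.345, Delta 8.522, Epsilon 5.138, Zeta 3.197, Eta 3.260.
Lower quotas: Alpha 1, Beta 8, Gamma 5, Delta 8, Epsilon 5, Zeta 3, Eta 3 (sum 33, leaving 3 seats).
Remainders in descending order: Alpha 0.947, Beta 0.591, Delta 0.522, Gamma 0.345, Eta 0.260, Zeta 0.197, Epsilon 0.138.
The surplus seats go to Alpha, Beta, Delta.
Eta receives 3.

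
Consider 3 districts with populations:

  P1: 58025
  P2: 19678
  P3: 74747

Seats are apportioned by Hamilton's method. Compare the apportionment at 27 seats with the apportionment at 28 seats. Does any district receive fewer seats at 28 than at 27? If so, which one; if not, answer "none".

At 27 seats: P1 10, P2 4, P3 13.
At 28 seats: P1 11, P2 3, P3 14.
P2 drops from 4 to 3.

P2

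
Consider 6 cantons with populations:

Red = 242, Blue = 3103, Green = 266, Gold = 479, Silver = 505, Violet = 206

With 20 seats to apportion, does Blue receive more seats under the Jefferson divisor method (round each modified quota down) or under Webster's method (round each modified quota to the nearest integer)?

Jefferson: Red 1, Blue 14, Green 1, Gold 2, Silver 2, Violet 0.
Webster: Red 1, Blue 13, Green 1, Gold 2, Silver 2, Violet 1.
Blue gets 14 under Jefferson and 13 under Webster.

Jefferson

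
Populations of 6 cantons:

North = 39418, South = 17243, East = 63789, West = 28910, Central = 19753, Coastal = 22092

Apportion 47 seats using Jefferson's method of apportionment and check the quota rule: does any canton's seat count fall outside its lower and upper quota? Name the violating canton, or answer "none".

none

Standard quotas: North 9.689, South 4.238, East 15.680, West 7.106, Central 4.855, Coastal 5.430.
Jefferson allocation: North 10, South 4, East 16, West 7, Central 5, Coastal 5.
Every allocation lies between the lower and upper quota.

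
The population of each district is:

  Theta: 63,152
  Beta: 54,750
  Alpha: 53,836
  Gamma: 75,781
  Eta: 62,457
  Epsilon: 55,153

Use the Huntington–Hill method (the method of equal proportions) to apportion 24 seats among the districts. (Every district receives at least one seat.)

Theta 4, Beta 4, Alpha 3, Gamma 5, Eta 4, Epsilon 4

With divisor 15673: modified quotas Theta 4.029, Beta 3.493, Alpha 3.435, Gamma 4.835, Eta 3.985, Epsilon 3.519.
Geometric-mean thresholds: Theta √(4·5)=4.472, Beta √(3·4)=3.464, Alpha √(3·4)=3.464, Gamma √(4·5)=4.472, Eta √(3·4)=3.464, Epsilon √(3·4)=3.464.
Each quota rounded against its threshold gives Theta 4, Beta 4, Alpha 3, Gamma 5, Eta 4, Epsilon 4 (total 24).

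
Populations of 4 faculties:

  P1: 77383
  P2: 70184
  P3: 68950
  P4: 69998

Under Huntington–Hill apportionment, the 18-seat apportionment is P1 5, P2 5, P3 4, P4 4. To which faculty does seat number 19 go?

P4

Priority for the next seat is population ÷ (√(s·(s+1))).
Priorities: P1 14128.138, P2 12813.787, P3 15417.689, P4 15652.029.
Highest priority: P4.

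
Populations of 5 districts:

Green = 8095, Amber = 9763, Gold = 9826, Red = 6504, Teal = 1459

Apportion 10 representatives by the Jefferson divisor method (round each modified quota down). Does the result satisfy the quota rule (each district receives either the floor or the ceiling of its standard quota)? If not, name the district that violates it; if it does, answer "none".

Standard quotas: Green 2.271, Amber 2.739, Gold 2.756, Red 1.825, Teal 0.409.
Jefferson allocation: Green 2, Amber 3, Gold 3, Red 2, Teal 0.
Every allocation lies between the lower and upper quota.

none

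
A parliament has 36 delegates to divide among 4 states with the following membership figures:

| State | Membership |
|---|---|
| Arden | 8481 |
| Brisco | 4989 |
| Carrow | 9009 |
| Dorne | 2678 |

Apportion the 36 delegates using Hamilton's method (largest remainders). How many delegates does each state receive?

Arden 12; Brisco 7; Carrow 13; Dorne 4

The standard divisor is 25157/36 ≈ 698.806.
Standard quotas: Arden 12.1364, Brisco 7.1393, Carrow 12.8920, Dorne 3.8323.
Lower quotas: Arden 12, Brisco 7, Carrow 12, Dorne 3 (sum 34, leaving 2 seats).
Remainders in descending order: Carrow 0.8920, Dorne 0.8323, Brisco 0.1393, Arden 0.1364.
Largest remainders: Carrow, Dorne receive the extra seats.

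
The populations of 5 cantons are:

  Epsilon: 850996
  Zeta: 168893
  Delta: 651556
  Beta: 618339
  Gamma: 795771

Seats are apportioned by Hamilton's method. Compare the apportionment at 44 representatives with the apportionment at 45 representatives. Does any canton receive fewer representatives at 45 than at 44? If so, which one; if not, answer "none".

Zeta

At 44 seats: Epsilon 12, Zeta 3, Delta 9, Beta 9, Gamma 11.
At 45 seats: Epsilon 12, Zeta 2, Delta 10, Beta 9, Gamma 12.
Zeta drops from 3 to 2.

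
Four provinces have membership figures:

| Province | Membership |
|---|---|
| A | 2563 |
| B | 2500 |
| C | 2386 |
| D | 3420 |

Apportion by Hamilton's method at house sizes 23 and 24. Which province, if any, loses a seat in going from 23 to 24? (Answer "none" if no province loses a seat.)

none

At 23 seats: A 6, B 5, C 5, D 7.
At 24 seats: A 6, B 5, C 5, D 8.
No province's allocation decreased.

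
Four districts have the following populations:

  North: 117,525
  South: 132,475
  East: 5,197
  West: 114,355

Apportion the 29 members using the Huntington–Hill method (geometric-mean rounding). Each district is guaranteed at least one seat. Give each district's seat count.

North=9; South=10; East=1; West=9

With divisor 13054: modified quotas North 9.003, South 10.148, East 0.398, West 8.760.
Geometric-mean thresholds: North √(9·10)=9.487, South √(10·11)=10.488, East (min 1), West √(8·9)=8.485.
Each quota rounded against its threshold gives North 9, South 10, East 1, West 9 (total 29).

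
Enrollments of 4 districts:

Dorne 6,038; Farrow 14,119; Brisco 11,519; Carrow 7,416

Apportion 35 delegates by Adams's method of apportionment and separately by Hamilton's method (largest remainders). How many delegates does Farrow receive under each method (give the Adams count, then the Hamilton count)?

Adams: Dorne 6, Farrow 12, Brisco 10, Carrow 7.
Hamilton: Dorne 5, Farrow 13, Brisco 10, Carrow 7.
Farrow gets 12 under Adams and 13 under Hamilton.

12 and 13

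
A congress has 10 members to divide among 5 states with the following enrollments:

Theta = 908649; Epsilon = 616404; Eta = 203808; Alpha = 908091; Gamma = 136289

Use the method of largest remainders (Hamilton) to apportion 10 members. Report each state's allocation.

Theta 3; Epsilon 2; Eta 1; Alpha 3; Gamma 1

Standard divisor: 2773241 ÷ 10 ≈ 277324.1.
Standard quotas: Theta 3.2765, Epsilon 2.2227, Eta 0.7349, Alpha 3.2745, Gamma 0.4914.
Lower quotas: Theta 3, Epsilon 2, Eta 0, Alpha 3, Gamma 0 (sum 8, leaving 2 seats).
Remainders in descending order: Eta 0.7349, Gamma 0.4914, Theta 0.2765, Alpha 0.2745, Epsilon 0.2227.
Largest remainders: Eta, Gamma receive the extra seats.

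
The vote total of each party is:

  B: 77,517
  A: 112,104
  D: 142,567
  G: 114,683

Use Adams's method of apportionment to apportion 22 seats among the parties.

Standard divisor 446871/22 ≈ 20312.318; standard quotas: B 3.816, A 5.519, D 7.019, G 5.646.
Rounding up gives 4, 6, 8, 6 = 24 seats, so the divisor must be adjusted.
With modified divisor 22700: modified quotas B 3.415, A 4.939, D 6.280, G 5.052.
Rounding up: B 4, A 5, D 7, G 6 (total 22).

B=4, A=5, D=7, G=6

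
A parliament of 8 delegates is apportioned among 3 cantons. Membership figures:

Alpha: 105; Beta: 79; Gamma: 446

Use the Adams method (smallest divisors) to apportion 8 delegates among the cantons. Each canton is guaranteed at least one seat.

Alpha=2, Beta=1, Gamma=5

Standard divisor 630/8 ≈ 78.75; standard quotas: Alpha 1.333, Beta 1.003, Gamma 5.663.
Rounding up gives 2, 2, 6 = 10 seats, so the divisor must be adjusted.
With modified divisor 100: modified quotas Alpha 1.050, Beta 0.790, Gamma 4.460.
Rounding up: Alpha 2, Beta 1, Gamma 5 (total 8).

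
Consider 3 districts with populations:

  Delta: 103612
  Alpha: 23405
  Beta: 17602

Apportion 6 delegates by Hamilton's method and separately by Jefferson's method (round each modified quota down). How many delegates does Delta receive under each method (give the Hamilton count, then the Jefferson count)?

4 and 5

Hamilton: Delta 4, Alpha 1, Beta 1.
Jefferson: Delta 5, Alpha 1, Beta 0.
Delta gets 4 under Hamilton and 5 under Jefferson.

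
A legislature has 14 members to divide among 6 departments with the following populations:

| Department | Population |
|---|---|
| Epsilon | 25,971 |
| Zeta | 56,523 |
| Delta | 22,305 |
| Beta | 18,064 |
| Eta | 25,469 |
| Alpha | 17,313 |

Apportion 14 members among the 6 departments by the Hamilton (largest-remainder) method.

Epsilon 2, Zeta 5, Delta 2, Beta 2, Eta 2, Alpha 1

Standard divisor: 165645 ÷ 14 ≈ 11831.786.
Standard quotas: Epsilon 2.1950, Zeta 4.7772, Delta 1.8852, Beta 1.5267, Eta 2.1526, Alpha 1.4633.
Lower quotas: Epsilon 2, Zeta 4, Delta 1, Beta 1, Eta 2, Alpha 1 (sum 11, leaving 3 seats).
Remainders in descending order: Delta 0.8852, Zeta 0.7772, Beta 0.5267, Alpha 0.4633, Epsilon 0.1950, Eta 0.1526.
The surplus seats go to Delta, Zeta, Beta.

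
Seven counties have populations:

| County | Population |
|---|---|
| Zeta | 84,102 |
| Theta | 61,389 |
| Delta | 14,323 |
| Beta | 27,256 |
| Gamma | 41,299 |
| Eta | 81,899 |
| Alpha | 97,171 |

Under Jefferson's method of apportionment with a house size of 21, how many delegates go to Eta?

Standard divisor 407439/21 ≈ 19401.857; standard quotas: Zeta 4.335, Theta 3.164, Delta 0.738, Beta 1.405, Gamma 2.129, Eta 4.221, Alpha 5.008.
Rounding down gives 4, 3, 0, 1, 2, 4, 5 = 19 seats, so the divisor must be adjusted.
With modified divisor 16300: modified quotas Zeta 5.160, Theta 3.766, Delta 0.879, Beta 1.672, Gamma 2.534, Eta 5.024, Alpha 5.961.
Rounding down: Zeta 5, Theta 3, Delta 0, Beta 1, Gamma 2, Eta 5, Alpha 5 (total 21).
Eta receives 5.

5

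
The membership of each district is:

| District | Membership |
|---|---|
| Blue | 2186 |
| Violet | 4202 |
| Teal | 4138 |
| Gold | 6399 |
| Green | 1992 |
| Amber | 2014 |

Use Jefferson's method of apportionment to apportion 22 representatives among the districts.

Blue 2, Violet 5, Teal 4, Gold 7, Green 2, Amber 2

Standard divisor 20931/22 ≈ 951.409; standard quotas: Blue 2.298, Violet 4.417, Teal 4.349, Gold 6.726, Green 2.094, Amber 2.117.
Rounding down gives 2, 4, 4, 6, 2, 2 = 20 seats, so the divisor must be adjusted.
With modified divisor 834: modified quotas Blue 2.621, Violet 5.038, Teal 4.962, Gold 7.673, Green 2.388, Amber 2.415.
Rounding down: Blue 2, Violet 5, Teal 4, Gold 7, Green 2, Amber 2 (total 22).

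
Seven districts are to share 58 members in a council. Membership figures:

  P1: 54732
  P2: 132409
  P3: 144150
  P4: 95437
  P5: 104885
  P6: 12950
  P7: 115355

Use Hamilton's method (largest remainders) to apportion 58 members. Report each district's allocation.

P1 5, P2 12, P3 13, P4 8, P5 9, P6 1, P7 10

Total 659918; standard divisor 659918/58 ≈ 11377.897.
Standard quotas: P1 4.8104, P2 11.6374, P3 12.6693, P4 8.3879, P5 9.2183, P6 1.1382, P7 10.1385.
Lower quotas: P1 4, P2 11, P3 12, P4 8, P5 9, P6 1, P7 10 (sum 55, leaving 3 seats).
Remainders in descending order: P1 0.8104, P3 0.6693, P2 0.6374, P4 0.3879, P5 0.2183, P7 0.1385, P6 0.1382.
Largest remainders: P1, P3, P2 receive the extra seats.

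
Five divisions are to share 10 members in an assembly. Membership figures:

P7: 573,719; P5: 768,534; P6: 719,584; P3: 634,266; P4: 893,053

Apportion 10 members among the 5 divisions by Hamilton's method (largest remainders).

Standard divisor: 3589156 ÷ 10 ≈ 358915.6.
Standard quotas: P7 1.5985, P5 2.1413, P6 2.0049, P3 1.7672, P4 2.4882.
Lower quotas: P7 1, P5 2, P6 2, P3 1, P4 2 (sum 8, leaving 2 seats).
Remainders in descending order: P3 0.7672, P7 0.5985, P4 0.4882, P5 0.1413, P6 0.0049.
Largest remainders: P3, P7 receive the extra seats.

P7=2, P5=2, P6=2, P3=2, P4=2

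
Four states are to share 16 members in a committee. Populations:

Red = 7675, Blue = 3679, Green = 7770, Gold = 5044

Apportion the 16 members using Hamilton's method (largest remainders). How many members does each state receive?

Red 5, Blue 3, Green 5, Gold 3

Standard divisor: 24168 ÷ 16 ≈ 1510.5.
Standard quotas: Red 5.0811, Blue 2.4356, Green 5.1440, Gold 3.3393.
Lower quotas: Red 5, Blue 2, Green 5, Gold 3 (sum 15, leaving 1 seat).
Remainders in descending order: Blue 0.4356, Gold 0.3393, Green 0.1440, Red 0.0811.
The surplus seat goes to Blue.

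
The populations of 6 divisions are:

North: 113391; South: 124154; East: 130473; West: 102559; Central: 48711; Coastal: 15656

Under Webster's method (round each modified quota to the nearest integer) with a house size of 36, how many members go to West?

7

Standard divisor 534944/36 ≈ 14859.556; standard quotas: North 7.631, South 8.355, East 8.780, West 6.902, Central 3.278, Coastal 1.054.
Rounding to the nearest integer gives North 8, South 8, East 9, West 7, Central 3, Coastal 1 — total 36, matching the house size, so no adjustment is needed.
West receives 7.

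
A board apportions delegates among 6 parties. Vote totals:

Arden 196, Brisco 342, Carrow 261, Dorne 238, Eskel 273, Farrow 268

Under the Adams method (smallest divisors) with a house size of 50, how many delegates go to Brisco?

Standard divisor 1578/50 ≈ 31.56; standard quotas: Arden 6.210, Brisco 10.837, Carrow 8.270, Dorne 7.541, Eskel 8.650, Farrow 8.492.
Rounding up gives 7, 11, 9, 8, 9, 9 = 53 seats, so the divisor must be adjusted.
With modified divisor 33.8: modified quotas Arden 5.799, Brisco 10.118, Carrow 7.722, Dorne 7.041, Eskel 8.077, Farrow 7.929.
Rounding up: Arden 6, Brisco 11, Carrow 8, Dorne 8, Eskel 9, Farrow 8 (total 50).
Brisco receives 11.

11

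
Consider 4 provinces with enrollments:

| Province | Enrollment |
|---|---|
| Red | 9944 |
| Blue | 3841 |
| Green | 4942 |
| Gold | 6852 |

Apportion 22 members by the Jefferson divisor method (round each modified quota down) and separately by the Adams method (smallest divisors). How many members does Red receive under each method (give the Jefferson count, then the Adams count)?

9 and 8

Jefferson: Red 9, Blue 3, Green 4, Gold 6.
Adams: Red 8, Blue 4, Green 4, Gold 6.
Red gets 9 under Jefferson and 8 under Adams.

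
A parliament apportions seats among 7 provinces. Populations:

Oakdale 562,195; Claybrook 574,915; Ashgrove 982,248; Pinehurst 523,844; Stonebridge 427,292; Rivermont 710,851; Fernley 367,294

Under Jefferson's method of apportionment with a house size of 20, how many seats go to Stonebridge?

Standard divisor 4148639/20 ≈ 207431.95; standard quotas: Oakdale 2.710, Claybrook 2.772, Ashgrove 4.735, Pinehurst 2.525, Stonebridge 2.060, Rivermont 3.427, Fernley 1.771.
Rounding down gives 2, 2, 4, 2, 2, 3, 1 = 16 seats, so the divisor must be adjusted.
With modified divisor 180700: modified quotas Oakdale 3.111, Claybrook 3.182, Ashgrove 5.436, Pinehurst 2.899, Stonebridge 2.365, Rivermont 3.934, Fernley 2.033.
Rounding down: Oakdale 3, Claybrook 3, Ashgrove 5, Pinehurst 2, Stonebridge 2, Rivermont 3, Fernley 2 (total 20).
Stonebridge receives 2.

2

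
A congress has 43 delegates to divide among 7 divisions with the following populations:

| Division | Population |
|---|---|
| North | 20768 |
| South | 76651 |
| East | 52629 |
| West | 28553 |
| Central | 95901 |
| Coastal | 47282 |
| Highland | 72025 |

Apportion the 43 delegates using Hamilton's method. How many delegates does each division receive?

The standard divisor is 393809/43 ≈ 9158.349.
Standard quotas: North 2.2677, South 8.3695, East 5.7466, West 3.1177, Central 10.4714, Coastal 5.1627, Highland 7.8644.
Lower quotas: North 2, South 8, East 5, West 3, Central 10, Coastal 5, Highland 7 (sum 40, leaving 3 seats).
Remainders in descending order: Highland 0.8644, East 0.7466, Central 0.4714, South 0.3695, North 0.2677, Coastal 0.1627, West 0.1177.
Largest remainders: Highland, East, Central receive the extra seats.

North 2, South 8, East 6, West 3, Central 11, Coastal 5, Highland 8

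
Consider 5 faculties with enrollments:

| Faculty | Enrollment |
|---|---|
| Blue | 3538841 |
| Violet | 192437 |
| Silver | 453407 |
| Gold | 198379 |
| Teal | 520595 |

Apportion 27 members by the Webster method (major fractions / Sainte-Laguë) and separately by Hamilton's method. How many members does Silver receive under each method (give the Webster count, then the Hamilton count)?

Webster: Blue 20, Violet 1, Silver 2, Gold 1, Teal 3.
Hamilton: Blue 19, Violet 1, Silver 3, Gold 1, Teal 3.
Silver gets 2 under Webster and 3 under Hamilton.

2 and 3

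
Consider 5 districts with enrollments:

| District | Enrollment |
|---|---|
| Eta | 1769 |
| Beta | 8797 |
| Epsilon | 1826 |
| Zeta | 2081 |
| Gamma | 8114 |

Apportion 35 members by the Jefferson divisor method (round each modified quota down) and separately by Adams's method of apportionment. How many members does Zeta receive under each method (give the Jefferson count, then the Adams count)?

Jefferson: Eta 2, Beta 14, Epsilon 3, Zeta 3, Gamma 13.
Adams: Eta 3, Beta 13, Epsilon 3, Zeta 4, Gamma 12.
Zeta gets 3 under Jefferson and 4 under Adams.

3 and 4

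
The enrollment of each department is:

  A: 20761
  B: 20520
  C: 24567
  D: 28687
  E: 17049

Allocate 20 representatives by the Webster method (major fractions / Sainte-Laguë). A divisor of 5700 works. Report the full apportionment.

A 4; B 4; C 4; D 5; E 3

With modified divisor 5700: modified quotas A 3.642, B 3.600, C 4.310, D 5.033, E 2.991.
Rounding to the nearest integer: A 4, B 4, C 4, D 5, E 3 (total 20).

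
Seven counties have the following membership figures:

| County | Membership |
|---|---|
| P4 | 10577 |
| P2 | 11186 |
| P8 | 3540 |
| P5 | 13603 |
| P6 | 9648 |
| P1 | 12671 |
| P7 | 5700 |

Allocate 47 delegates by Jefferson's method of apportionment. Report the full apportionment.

P4: 7; P2: 8; P8: 2; P5: 10; P6: 7; P1: 9; P7: 4

Standard divisor 66925/47 ≈ 1423.936; standard quotas: P4 7.428, P2 7.856, P8 2.486, P5 9.553, P6 6.776, P1 8.899, P7 4.003.
Rounding down gives 7, 7, 2, 9, 6, 8, 4 = 43 seats, so the divisor must be adjusted.
With modified divisor 1340: modified quotas P4 7.893, P2 8.348, P8 2.642, P5 10.151, P6 7.200, P1 9.456, P7 4.254.
Rounding down: P4 7, P2 8, P8 2, P5 10, P6 7, P1 9, P7 4 (total 47).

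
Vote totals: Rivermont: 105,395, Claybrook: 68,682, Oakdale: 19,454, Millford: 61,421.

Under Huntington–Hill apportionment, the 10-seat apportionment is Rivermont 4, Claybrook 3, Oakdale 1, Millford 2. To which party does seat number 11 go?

Priority for the next seat is population ÷ (√(s·(s+1))).
Priorities: Rivermont 23567.038, Claybrook 19826.786, Oakdale 13756.055, Millford 25075.018.
Highest priority: Millford.

Millford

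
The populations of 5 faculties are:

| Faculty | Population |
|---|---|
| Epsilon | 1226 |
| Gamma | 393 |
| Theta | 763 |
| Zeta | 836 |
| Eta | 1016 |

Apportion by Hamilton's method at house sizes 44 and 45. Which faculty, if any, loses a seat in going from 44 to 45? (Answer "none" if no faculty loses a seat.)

none

At 44 seats: Epsilon 13, Gamma 4, Theta 8, Zeta 9, Eta 10.
At 45 seats: Epsilon 13, Gamma 4, Theta 8, Zeta 9, Eta 11.
No faculty's allocation decreased.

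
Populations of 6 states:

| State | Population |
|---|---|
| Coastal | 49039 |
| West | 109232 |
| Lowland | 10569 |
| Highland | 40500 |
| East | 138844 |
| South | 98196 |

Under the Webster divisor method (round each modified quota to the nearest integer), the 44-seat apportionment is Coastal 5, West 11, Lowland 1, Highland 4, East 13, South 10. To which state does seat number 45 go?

Priority for the next seat is population ÷ (current seats + 0.5).
Priorities: Coastal 8916.182, West 9498.435, Lowland 7046.000, Highland 9000.000, East 10284.741, South 9352.000.
Highest priority: East.

East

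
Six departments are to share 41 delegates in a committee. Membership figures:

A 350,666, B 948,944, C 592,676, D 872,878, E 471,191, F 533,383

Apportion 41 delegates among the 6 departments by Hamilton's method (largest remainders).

A 4, B 10, C 6, D 10, E 5, F 6

Total 3769738; standard divisor 3769738/41 ≈ 91944.829.
Standard quotas: A 3.8139, B 10.3208, C 6.4460, D 9.4935, E 5.1247, F 5.8011.
Lower quotas: A 3, B 10, C 6, D 9, E 5, F 5 (sum 38, leaving 3 seats).
Remainders in descending order: A 0.8139, F 0.8011, D 0.4935, C 0.4460, B 0.3208, E 0.1247.
Largest remainders: A, F, D receive the extra seats.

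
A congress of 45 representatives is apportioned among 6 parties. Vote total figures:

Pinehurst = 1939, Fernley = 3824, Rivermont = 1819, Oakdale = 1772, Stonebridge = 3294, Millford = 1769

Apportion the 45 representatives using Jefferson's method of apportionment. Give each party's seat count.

Standard divisor 14417/45 ≈ 320.378; standard quotas: Pinehurst 6.052, Fernley 11.936, Rivermont 5.678, Oakdale 5.531, Stonebridge 10.282, Millford 5.522.
Rounding down gives 6, 11, 5, 5, 10, 5 = 42 seats, so the divisor must be adjusted.
With modified divisor 297: modified quotas Pinehurst 6.529, Fernley 12.875, Rivermont 6.125, Oakdale 5.966, Stonebridge 11.091, Millford 5.956.
Rounding down: Pinehurst 6, Fernley 12, Rivermont 6, Oakdale 5, Stonebridge 11, Millford 5 (total 45).

Pinehurst 6, Fernley 12, Rivermont 6, Oakdale 5, Stonebridge 11, Millford 5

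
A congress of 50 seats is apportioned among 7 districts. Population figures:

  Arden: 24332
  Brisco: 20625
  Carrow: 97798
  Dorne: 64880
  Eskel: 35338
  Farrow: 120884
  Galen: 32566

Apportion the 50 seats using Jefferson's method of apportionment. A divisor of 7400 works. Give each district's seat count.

Arden=3, Brisco=2, Carrow=13, Dorne=8, Eskel=4, Farrow=16, Galen=4

With modified divisor 7400: modified quotas Arden 3.288, Brisco 2.787, Carrow 13.216, Dorne 8.768, Eskel 4.775, Farrow 16.336, Galen 4.401.
Rounding down: Arden 3, Brisco 2, Carrow 13, Dorne 8, Eskel 4, Farrow 16, Galen 4 (total 50).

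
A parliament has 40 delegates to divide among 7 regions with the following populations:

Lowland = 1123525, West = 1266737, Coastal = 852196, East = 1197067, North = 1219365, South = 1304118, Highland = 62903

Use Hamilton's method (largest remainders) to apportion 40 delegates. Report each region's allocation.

The standard divisor is 7025911/40 ≈ 175647.775.
Standard quotas: Lowland 6.3965, West 7.2118, Coastal 4.8517, East 6.8152, North 6.9421, South 7.4246, Highland 0.3581.
Lower quotas: Lowland 6, West 7, Coastal 4, East 6, North 6, South 7, Highland 0 (sum 36, leaving 4 seats).
Remainders in descending order: North 0.9421, Coastal 0.8517, East 0.8152, South 0.4246, Lowland 0.3965, Highland 0.3581, West 0.2118.
The surplus seats go to North, Coastal, East, South.

Lowland: 6, West: 7, Coastal: 5, East: 7, North: 7, South: 8, Highland: 0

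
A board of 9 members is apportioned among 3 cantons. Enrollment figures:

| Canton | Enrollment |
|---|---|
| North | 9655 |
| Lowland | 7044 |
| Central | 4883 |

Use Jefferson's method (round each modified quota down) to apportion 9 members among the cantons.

Standard divisor 21582/9 ≈ 2398; standard quotas: North 4.026, Lowland 2.937, Central 2.036.
Rounding down gives 4, 2, 2 = 8 seats, so the divisor must be adjusted.
With modified divisor 2100: modified quotas North 4.598, Lowland 3.354, Central 2.325.
Rounding down: North 4, Lowland 3, Central 2 (total 9).

North 4, Lowland 3, Central 2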